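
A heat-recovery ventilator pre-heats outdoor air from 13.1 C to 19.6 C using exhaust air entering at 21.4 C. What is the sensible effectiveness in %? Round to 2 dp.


eff = (19.6-13.1)/(21.4-13.1)*100 = 78.31 %

78.31 %


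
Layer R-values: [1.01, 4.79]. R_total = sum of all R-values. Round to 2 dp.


R_total = 1.01 + 4.79 = 5.80

5.80


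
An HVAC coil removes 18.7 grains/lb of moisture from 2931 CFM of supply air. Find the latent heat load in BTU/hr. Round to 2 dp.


Q = 0.68 * 2931 * 18.7 = 37270.60 BTU/hr

37270.60 BTU/hr


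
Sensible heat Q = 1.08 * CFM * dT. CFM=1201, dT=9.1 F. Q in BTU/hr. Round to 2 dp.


Q = 1.08 * 1201 * 9.1 = 11803.43 BTU/hr

11803.43 BTU/hr


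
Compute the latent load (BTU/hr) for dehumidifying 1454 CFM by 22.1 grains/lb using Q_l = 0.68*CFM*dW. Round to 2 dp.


Q = 0.68 * 1454 * 22.1 = 21850.71 BTU/hr

21850.71 BTU/hr


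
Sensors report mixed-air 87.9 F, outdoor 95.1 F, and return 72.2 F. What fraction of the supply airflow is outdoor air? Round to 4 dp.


frac = (87.9 - 72.2) / (95.1 - 72.2) = 0.6856

0.6856


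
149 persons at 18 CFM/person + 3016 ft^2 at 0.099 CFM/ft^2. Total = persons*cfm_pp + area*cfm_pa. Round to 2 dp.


Total = 149*18 + 3016*0.099 = 2980.58 CFM

2980.58 CFM


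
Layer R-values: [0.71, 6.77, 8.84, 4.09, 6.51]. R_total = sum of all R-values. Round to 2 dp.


R_total = 0.71 + 6.77 + 8.84 + 4.09 + 6.51 = 26.92

26.92


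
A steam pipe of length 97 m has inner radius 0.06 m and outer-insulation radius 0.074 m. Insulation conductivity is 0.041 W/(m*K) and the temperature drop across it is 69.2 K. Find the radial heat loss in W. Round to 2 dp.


Q = 2*pi*0.041*97*69.2/ln(0.074/0.06) = 8245.19 W

8245.19 W


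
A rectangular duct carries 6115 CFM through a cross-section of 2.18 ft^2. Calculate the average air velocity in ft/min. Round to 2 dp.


V = 6115 / 2.18 = 2805.05 ft/min

2805.05 ft/min


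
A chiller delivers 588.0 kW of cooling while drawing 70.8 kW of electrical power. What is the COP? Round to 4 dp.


COP = 588.0 / 70.8 = 8.3051

8.3051


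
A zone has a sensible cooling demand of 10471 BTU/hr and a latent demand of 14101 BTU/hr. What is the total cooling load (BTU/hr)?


Qt = 10471 + 14101 = 24572 BTU/hr

24572 BTU/hr


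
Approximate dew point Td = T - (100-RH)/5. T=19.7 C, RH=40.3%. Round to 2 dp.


Td = 19.7 - (100-40.3)/5 = 7.76 C

7.76 C


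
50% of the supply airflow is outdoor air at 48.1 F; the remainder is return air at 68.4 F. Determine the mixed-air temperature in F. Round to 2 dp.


T_mix = 0.5*48.1 + 0.5*68.4 = 58.25 F

58.25 F


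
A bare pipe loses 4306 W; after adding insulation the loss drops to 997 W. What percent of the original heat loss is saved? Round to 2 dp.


Savings = ((4306-997)/4306)*100 = 76.85 %

76.85 %


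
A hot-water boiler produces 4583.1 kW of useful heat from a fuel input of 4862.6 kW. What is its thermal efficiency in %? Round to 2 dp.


eta = (4583.1/4862.6)*100 = 94.25 %

94.25 %


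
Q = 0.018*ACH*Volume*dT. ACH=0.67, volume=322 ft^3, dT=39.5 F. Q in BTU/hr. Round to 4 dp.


Q = 0.018 * 0.67 * 322 * 39.5 = 153.3911 BTU/hr

153.3911 BTU/hr


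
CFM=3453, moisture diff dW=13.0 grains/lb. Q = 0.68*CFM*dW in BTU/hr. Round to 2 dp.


Q = 0.68 * 3453 * 13.0 = 30524.52 BTU/hr

30524.52 BTU/hr


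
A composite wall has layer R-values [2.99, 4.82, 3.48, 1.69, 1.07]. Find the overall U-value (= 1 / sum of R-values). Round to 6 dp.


R_total = 2.99 + 4.82 + 3.48 + 1.69 + 1.07 = 14.05
U = 1/14.05 = 0.071174

0.071174


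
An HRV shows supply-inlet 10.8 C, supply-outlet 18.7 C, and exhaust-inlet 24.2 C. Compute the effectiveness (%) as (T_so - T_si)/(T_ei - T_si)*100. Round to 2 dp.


eff = (18.7-10.8)/(24.2-10.8)*100 = 58.96 %

58.96 %


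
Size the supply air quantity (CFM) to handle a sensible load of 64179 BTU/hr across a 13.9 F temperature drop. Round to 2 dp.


CFM = 64179 / (1.08 * 13.9) = 4275.18

4275.18 CFM


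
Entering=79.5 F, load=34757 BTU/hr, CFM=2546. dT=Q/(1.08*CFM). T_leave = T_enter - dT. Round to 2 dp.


dT = 34757/(1.08*2546) = 12.6404
T_leave = 79.5 - 12.6404 = 66.86 F

66.86 F


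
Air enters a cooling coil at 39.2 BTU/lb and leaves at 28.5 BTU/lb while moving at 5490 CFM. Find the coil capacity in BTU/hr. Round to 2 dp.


Q = 4.5 * 5490 * (39.2 - 28.5) = 264343.50 BTU/hr

264343.50 BTU/hr


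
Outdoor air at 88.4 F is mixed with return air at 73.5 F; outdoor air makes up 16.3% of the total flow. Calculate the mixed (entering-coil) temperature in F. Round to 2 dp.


T_mix = 73.5 + (16.3/100)*(88.4-73.5) = 75.93 F

75.93 F


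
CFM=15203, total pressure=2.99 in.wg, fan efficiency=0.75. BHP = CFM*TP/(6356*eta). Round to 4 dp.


BHP = 15203 * 2.99 / (6356 * 0.75) = 9.5358 hp

9.5358 hp


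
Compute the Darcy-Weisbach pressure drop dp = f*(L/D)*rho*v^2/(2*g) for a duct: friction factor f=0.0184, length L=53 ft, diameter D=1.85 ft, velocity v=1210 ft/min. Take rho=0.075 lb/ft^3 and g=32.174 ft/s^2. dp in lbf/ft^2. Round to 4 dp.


v_fps = 1210/60 = 20.1667 ft/s
dp = 0.0184*(53/1.85)*0.075*20.1667^2/(2*32.174) = 0.2499 lbf/ft^2

0.2499 lbf/ft^2


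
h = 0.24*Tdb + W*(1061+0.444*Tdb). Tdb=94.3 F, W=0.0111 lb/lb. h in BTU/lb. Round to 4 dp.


h = 0.24*94.3 + 0.0111*(1061+0.444*94.3) = 34.8738 BTU/lb

34.8738 BTU/lb


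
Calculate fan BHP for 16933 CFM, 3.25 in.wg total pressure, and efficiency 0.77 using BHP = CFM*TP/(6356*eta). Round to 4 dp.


BHP = 16933 * 3.25 / (6356 * 0.77) = 11.2446 hp

11.2446 hp


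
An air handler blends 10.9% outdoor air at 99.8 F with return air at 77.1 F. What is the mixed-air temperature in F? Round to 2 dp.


T_mix = 77.1 + (10.9/100)*(99.8-77.1) = 79.57 F

79.57 F


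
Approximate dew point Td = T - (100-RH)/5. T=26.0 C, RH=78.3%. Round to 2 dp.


Td = 26.0 - (100-78.3)/5 = 21.66 C

21.66 C


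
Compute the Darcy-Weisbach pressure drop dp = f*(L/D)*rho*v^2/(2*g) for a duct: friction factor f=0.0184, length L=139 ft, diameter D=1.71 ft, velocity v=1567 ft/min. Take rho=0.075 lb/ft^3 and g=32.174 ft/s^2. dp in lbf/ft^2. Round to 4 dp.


v_fps = 1567/60 = 26.1167 ft/s
dp = 0.0184*(139/1.71)*0.075*26.1167^2/(2*32.174) = 1.1890 lbf/ft^2

1.1890 lbf/ft^2


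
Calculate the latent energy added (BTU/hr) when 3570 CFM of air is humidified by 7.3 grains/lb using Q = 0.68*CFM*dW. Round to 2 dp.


Q = 0.68 * 3570 * 7.3 = 17721.48 BTU/hr

17721.48 BTU/hr


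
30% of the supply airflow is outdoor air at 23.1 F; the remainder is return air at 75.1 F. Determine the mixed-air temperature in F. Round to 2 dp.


T_mix = 0.3*23.1 + 0.7*75.1 = 59.50 F

59.50 F


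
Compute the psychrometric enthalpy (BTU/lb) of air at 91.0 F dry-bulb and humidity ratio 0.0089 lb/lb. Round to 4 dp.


h = 0.24*91.0 + 0.0089*(1061+0.444*91.0) = 31.6425 BTU/lb

31.6425 BTU/lb


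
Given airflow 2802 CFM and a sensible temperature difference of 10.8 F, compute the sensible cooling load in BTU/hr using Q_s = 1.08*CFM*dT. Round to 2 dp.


Q = 1.08 * 2802 * 10.8 = 32682.53 BTU/hr

32682.53 BTU/hr


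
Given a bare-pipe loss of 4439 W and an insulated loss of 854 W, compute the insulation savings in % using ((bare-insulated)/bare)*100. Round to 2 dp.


Savings = ((4439-854)/4439)*100 = 80.76 %

80.76 %


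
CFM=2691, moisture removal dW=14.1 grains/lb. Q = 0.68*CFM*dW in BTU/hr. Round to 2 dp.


Q = 0.68 * 2691 * 14.1 = 25801.31 BTU/hr

25801.31 BTU/hr


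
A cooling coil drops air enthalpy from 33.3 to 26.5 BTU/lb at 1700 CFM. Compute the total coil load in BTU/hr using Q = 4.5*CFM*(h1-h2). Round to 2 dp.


Q = 4.5 * 1700 * (33.3 - 26.5) = 52020.00 BTU/hr

52020.00 BTU/hr


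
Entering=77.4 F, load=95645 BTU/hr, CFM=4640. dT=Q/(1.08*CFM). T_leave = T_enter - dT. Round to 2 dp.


dT = 95645/(1.08*4640) = 19.0862
T_leave = 77.4 - 19.0862 = 58.31 F

58.31 F


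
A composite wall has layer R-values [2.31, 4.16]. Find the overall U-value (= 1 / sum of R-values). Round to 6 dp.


R_total = 2.31 + 4.16 = 6.47
U = 1/6.47 = 0.154560

0.154560


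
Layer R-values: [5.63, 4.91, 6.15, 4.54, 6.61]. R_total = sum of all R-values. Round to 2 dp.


R_total = 5.63 + 4.91 + 6.15 + 4.54 + 6.61 = 27.84

27.84


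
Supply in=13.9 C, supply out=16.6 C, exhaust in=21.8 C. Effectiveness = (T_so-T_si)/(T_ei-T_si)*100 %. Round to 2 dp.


eff = (16.6-13.9)/(21.8-13.9)*100 = 34.18 %

34.18 %


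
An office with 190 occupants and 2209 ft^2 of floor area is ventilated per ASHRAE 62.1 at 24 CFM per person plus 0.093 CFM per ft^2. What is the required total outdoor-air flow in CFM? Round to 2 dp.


Total = 190*24 + 2209*0.093 = 4765.44 CFM

4765.44 CFM


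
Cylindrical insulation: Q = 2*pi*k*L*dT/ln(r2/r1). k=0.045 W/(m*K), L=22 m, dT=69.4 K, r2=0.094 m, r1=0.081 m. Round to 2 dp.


Q = 2*pi*0.045*22*69.4/ln(0.094/0.081) = 2900.27 W

2900.27 W


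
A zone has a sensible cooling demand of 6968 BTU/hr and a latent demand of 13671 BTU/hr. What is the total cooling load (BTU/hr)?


Qt = 6968 + 13671 = 20639 BTU/hr

20639 BTU/hr


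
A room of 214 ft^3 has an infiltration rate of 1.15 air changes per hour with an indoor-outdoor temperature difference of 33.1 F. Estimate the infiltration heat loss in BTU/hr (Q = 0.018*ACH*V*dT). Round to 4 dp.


Q = 0.018 * 1.15 * 214 * 33.1 = 146.6264 BTU/hr

146.6264 BTU/hr


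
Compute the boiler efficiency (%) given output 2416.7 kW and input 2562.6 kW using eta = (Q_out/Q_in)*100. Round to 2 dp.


eta = (2416.7/2562.6)*100 = 94.31 %

94.31 %


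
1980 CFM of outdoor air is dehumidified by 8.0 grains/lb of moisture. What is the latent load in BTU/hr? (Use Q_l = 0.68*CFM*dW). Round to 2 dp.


Q = 0.68 * 1980 * 8.0 = 10771.20 BTU/hr

10771.20 BTU/hr


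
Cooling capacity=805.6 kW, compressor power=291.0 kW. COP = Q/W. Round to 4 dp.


COP = 805.6 / 291.0 = 2.7684

2.7684


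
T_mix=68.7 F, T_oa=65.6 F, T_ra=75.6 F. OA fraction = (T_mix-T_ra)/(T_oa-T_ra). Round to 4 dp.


frac = (68.7 - 75.6) / (65.6 - 75.6) = 0.6900

0.6900


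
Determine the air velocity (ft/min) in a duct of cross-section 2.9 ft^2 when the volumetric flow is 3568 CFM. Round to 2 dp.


V = 3568 / 2.9 = 1230.34 ft/min

1230.34 ft/min


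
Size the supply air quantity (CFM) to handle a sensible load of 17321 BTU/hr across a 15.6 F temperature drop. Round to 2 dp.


CFM = 17321 / (1.08 * 15.6) = 1028.07

1028.07 CFM


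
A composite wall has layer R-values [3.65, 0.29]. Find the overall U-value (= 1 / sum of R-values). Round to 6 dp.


R_total = 3.65 + 0.29 = 3.94
U = 1/3.94 = 0.253807

0.253807


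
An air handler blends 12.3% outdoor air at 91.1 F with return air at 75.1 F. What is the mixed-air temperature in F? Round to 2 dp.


T_mix = 75.1 + (12.3/100)*(91.1-75.1) = 77.07 F

77.07 F


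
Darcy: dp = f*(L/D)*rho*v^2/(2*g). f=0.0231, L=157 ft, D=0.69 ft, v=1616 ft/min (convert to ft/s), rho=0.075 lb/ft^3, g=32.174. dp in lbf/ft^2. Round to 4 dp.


v_fps = 1616/60 = 26.9333 ft/s
dp = 0.0231*(157/0.69)*0.075*26.9333^2/(2*32.174) = 4.4439 lbf/ft^2

4.4439 lbf/ft^2


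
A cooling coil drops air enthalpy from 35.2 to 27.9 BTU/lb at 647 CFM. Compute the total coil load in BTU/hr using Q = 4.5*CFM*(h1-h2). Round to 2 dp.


Q = 4.5 * 647 * (35.2 - 27.9) = 21253.95 BTU/hr

21253.95 BTU/hr


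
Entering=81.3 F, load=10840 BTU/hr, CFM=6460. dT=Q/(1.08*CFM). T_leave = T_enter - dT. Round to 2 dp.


dT = 10840/(1.08*6460) = 1.5537
T_leave = 81.3 - 1.5537 = 79.75 F

79.75 F


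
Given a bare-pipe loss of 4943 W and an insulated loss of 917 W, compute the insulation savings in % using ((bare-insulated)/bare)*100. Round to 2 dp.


Savings = ((4943-917)/4943)*100 = 81.45 %

81.45 %


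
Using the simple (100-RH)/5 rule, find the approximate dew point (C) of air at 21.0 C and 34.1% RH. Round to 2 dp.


Td = 21.0 - (100-34.1)/5 = 7.82 C

7.82 C


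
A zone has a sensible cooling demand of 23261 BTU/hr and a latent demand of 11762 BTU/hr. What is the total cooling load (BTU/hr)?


Qt = 23261 + 11762 = 35023 BTU/hr

35023 BTU/hr


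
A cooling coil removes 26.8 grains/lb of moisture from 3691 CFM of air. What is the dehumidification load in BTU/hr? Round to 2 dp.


Q = 0.68 * 3691 * 26.8 = 67264.78 BTU/hr

67264.78 BTU/hr


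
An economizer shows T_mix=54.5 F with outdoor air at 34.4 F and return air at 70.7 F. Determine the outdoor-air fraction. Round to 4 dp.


frac = (54.5 - 70.7) / (34.4 - 70.7) = 0.4463

0.4463


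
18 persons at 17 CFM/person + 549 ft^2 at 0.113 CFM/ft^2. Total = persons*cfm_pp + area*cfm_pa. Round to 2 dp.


Total = 18*17 + 549*0.113 = 368.04 CFM

368.04 CFM


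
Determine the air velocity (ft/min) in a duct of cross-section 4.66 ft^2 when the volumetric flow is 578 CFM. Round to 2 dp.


V = 578 / 4.66 = 124.03 ft/min

124.03 ft/min


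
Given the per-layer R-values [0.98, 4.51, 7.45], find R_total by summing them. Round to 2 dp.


R_total = 0.98 + 4.51 + 7.45 = 12.94

12.94


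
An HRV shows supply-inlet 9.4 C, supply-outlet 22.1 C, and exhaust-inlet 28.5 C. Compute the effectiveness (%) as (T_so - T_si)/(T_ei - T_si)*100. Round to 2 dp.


eff = (22.1-9.4)/(28.5-9.4)*100 = 66.49 %

66.49 %


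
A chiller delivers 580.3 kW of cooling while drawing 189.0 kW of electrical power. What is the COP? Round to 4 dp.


COP = 580.3 / 189.0 = 3.0704

3.0704


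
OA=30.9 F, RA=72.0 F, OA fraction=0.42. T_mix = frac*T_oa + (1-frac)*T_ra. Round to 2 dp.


T_mix = 0.42*30.9 + 0.58*72.0 = 54.74 F

54.74 F


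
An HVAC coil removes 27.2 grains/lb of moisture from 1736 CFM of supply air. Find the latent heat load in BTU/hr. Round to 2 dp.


Q = 0.68 * 1736 * 27.2 = 32109.06 BTU/hr

32109.06 BTU/hr


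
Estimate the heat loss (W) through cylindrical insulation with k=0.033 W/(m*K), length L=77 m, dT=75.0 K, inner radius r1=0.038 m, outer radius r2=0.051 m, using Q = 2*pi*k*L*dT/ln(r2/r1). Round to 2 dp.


Q = 2*pi*0.033*77*75.0/ln(0.051/0.038) = 4069.54 W

4069.54 W


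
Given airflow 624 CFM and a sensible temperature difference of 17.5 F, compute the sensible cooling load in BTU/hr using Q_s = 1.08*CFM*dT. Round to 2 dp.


Q = 1.08 * 624 * 17.5 = 11793.60 BTU/hr

11793.60 BTU/hr


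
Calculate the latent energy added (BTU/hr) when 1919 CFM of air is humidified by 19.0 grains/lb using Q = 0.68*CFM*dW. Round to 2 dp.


Q = 0.68 * 1919 * 19.0 = 24793.48 BTU/hr

24793.48 BTU/hr


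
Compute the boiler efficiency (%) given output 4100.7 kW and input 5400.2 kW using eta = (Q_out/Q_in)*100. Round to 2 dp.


eta = (4100.7/5400.2)*100 = 75.94 %

75.94 %


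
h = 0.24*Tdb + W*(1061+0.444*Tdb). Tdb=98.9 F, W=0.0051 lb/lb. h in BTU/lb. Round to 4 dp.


h = 0.24*98.9 + 0.0051*(1061+0.444*98.9) = 29.3710 BTU/lb

29.3710 BTU/lb


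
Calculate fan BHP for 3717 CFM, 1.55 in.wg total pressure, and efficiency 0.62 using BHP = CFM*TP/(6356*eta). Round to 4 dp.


BHP = 3717 * 1.55 / (6356 * 0.62) = 1.4620 hp

1.4620 hp


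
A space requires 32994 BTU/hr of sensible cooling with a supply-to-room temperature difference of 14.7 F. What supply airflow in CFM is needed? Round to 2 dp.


CFM = 32994 / (1.08 * 14.7) = 2078.23

2078.23 CFM


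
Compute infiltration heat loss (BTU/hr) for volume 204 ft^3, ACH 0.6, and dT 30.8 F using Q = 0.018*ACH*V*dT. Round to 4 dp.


Q = 0.018 * 0.6 * 204 * 30.8 = 67.8586 BTU/hr

67.8586 BTU/hr


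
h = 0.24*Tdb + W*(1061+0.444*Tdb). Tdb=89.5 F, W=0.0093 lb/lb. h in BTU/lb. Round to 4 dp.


h = 0.24*89.5 + 0.0093*(1061+0.444*89.5) = 31.7169 BTU/lb

31.7169 BTU/lb


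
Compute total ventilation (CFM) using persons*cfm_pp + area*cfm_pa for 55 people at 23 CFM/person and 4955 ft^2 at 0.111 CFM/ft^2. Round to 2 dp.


Total = 55*23 + 4955*0.111 = 1815.01 CFM

1815.01 CFM


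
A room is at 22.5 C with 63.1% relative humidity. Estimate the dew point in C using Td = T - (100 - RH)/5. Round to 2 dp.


Td = 22.5 - (100-63.1)/5 = 15.12 C

15.12 C


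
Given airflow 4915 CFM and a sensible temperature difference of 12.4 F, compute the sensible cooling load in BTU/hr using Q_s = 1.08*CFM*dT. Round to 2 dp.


Q = 1.08 * 4915 * 12.4 = 65821.68 BTU/hr

65821.68 BTU/hr


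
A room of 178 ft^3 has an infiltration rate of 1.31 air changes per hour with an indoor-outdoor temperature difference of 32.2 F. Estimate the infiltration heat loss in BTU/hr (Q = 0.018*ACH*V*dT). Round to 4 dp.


Q = 0.018 * 1.31 * 178 * 32.2 = 135.1511 BTU/hr

135.1511 BTU/hr


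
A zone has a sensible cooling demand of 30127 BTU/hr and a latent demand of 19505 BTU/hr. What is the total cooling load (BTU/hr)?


Qt = 30127 + 19505 = 49632 BTU/hr

49632 BTU/hr


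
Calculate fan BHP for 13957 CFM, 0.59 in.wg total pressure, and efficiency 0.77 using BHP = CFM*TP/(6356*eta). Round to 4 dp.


BHP = 13957 * 0.59 / (6356 * 0.77) = 1.6826 hp

1.6826 hp


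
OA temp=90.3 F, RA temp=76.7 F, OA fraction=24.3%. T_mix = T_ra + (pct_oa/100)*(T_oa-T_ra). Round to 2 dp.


T_mix = 76.7 + (24.3/100)*(90.3-76.7) = 80.00 F

80.00 F


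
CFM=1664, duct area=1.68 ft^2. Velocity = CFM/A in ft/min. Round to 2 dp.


V = 1664 / 1.68 = 990.48 ft/min

990.48 ft/min


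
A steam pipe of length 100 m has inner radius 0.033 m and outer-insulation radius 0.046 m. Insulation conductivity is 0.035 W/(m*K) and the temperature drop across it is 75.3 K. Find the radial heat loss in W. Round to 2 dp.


Q = 2*pi*0.035*100*75.3/ln(0.046/0.033) = 4985.74 W

4985.74 W


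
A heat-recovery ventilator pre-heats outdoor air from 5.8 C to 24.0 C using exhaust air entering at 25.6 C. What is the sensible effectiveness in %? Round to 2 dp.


eff = (24.0-5.8)/(25.6-5.8)*100 = 91.92 %

91.92 %


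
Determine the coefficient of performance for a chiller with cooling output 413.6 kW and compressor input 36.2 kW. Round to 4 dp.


COP = 413.6 / 36.2 = 11.4254

11.4254


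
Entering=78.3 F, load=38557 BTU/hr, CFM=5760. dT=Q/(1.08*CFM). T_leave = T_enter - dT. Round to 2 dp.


dT = 38557/(1.08*5760) = 6.1981
T_leave = 78.3 - 6.1981 = 72.10 F

72.10 F


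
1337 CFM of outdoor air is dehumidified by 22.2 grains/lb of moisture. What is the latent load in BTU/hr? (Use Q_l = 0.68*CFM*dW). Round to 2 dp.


Q = 0.68 * 1337 * 22.2 = 20183.35 BTU/hr

20183.35 BTU/hr


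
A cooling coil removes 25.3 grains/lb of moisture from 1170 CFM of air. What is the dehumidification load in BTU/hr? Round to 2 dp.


Q = 0.68 * 1170 * 25.3 = 20128.68 BTU/hr

20128.68 BTU/hr


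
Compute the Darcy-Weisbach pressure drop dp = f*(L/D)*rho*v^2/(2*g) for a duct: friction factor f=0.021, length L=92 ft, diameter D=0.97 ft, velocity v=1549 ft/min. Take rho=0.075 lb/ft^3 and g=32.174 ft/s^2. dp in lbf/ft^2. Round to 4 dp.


v_fps = 1549/60 = 25.8167 ft/s
dp = 0.021*(92/0.97)*0.075*25.8167^2/(2*32.174) = 1.5473 lbf/ft^2

1.5473 lbf/ft^2


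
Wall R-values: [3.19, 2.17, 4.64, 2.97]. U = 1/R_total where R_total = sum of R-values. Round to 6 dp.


R_total = 3.19 + 2.17 + 4.64 + 2.97 = 12.97
U = 1/12.97 = 0.077101

0.077101


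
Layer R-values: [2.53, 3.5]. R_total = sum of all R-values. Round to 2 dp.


R_total = 2.53 + 3.5 = 6.03

6.03


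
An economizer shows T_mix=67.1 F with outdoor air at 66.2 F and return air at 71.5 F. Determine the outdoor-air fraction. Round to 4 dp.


frac = (67.1 - 71.5) / (66.2 - 71.5) = 0.8302

0.8302


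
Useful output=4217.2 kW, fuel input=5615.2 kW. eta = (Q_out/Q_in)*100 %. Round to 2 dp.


eta = (4217.2/5615.2)*100 = 75.10 %

75.10 %


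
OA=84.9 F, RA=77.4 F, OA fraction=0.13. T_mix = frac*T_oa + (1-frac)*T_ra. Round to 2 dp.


T_mix = 0.13*84.9 + 0.87*77.4 = 78.38 F

78.38 F


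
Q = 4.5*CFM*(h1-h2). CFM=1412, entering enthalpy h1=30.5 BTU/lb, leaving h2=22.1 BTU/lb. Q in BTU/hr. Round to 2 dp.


Q = 4.5 * 1412 * (30.5 - 22.1) = 53373.60 BTU/hr

53373.60 BTU/hr


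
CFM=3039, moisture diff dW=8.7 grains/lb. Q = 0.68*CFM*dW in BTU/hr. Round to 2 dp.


Q = 0.68 * 3039 * 8.7 = 17978.72 BTU/hr

17978.72 BTU/hr


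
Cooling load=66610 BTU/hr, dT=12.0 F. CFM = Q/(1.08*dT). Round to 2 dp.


CFM = 66610 / (1.08 * 12.0) = 5139.66

5139.66 CFM


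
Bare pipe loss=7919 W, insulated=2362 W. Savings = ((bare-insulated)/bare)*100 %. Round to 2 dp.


Savings = ((7919-2362)/7919)*100 = 70.17 %

70.17 %


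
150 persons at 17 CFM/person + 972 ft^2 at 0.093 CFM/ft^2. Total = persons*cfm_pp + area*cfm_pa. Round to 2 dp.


Total = 150*17 + 972*0.093 = 2640.40 CFM

2640.40 CFM


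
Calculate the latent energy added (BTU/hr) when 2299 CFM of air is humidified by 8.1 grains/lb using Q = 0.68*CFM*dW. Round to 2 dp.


Q = 0.68 * 2299 * 8.1 = 12662.89 BTU/hr

12662.89 BTU/hr


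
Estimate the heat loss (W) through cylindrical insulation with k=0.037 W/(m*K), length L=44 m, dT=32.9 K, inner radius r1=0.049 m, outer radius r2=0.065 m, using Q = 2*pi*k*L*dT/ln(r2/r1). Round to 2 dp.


Q = 2*pi*0.037*44*32.9/ln(0.065/0.049) = 1190.99 W

1190.99 W


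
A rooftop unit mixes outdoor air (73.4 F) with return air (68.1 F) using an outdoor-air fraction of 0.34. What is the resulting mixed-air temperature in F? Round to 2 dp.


T_mix = 0.34*73.4 + 0.66*68.1 = 69.90 F

69.90 F


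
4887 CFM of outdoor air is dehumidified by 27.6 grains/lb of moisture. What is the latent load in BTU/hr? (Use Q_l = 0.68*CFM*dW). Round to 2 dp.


Q = 0.68 * 4887 * 27.6 = 91719.22 BTU/hr

91719.22 BTU/hr


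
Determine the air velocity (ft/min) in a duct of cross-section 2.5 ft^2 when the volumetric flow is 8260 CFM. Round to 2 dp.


V = 8260 / 2.5 = 3304.00 ft/min

3304.00 ft/min


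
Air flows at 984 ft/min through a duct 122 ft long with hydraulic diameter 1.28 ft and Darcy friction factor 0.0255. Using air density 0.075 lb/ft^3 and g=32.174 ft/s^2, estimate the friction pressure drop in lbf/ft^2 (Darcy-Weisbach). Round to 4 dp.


v_fps = 984/60 = 16.4 ft/s
dp = 0.0255*(122/1.28)*0.075*16.4^2/(2*32.174) = 0.7619 lbf/ft^2

0.7619 lbf/ft^2


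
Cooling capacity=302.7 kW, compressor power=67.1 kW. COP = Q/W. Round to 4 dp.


COP = 302.7 / 67.1 = 4.5112

4.5112


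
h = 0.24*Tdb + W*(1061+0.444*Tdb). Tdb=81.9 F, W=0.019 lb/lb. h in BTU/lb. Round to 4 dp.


h = 0.24*81.9 + 0.019*(1061+0.444*81.9) = 40.5059 BTU/lb

40.5059 BTU/lb


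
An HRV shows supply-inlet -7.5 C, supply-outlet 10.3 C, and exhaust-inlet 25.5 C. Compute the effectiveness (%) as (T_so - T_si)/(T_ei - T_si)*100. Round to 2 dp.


eff = (10.3-(-7.5))/(25.5-(-7.5))*100 = 53.94 %

53.94 %


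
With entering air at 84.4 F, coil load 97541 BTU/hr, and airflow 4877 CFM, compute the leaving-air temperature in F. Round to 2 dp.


dT = 97541/(1.08*4877) = 18.5187
T_leave = 84.4 - 18.5187 = 65.88 F

65.88 F


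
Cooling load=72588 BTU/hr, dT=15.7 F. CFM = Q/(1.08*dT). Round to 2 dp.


CFM = 72588 / (1.08 * 15.7) = 4280.96

4280.96 CFM


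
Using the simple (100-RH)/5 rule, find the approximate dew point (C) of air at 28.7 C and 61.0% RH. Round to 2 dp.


Td = 28.7 - (100-61.0)/5 = 20.90 C

20.90 C


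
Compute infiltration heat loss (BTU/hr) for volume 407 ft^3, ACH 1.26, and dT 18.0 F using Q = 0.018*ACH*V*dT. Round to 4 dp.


Q = 0.018 * 1.26 * 407 * 18.0 = 166.1537 BTU/hr

166.1537 BTU/hr


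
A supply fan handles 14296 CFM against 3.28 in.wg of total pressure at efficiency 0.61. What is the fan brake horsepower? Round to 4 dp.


BHP = 14296 * 3.28 / (6356 * 0.61) = 12.0941 hp

12.0941 hp


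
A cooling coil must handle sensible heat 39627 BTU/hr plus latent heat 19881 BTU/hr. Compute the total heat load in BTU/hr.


Qt = 39627 + 19881 = 59508 BTU/hr

59508 BTU/hr


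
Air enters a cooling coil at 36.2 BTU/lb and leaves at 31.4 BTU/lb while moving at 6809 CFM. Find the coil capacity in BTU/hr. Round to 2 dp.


Q = 4.5 * 6809 * (36.2 - 31.4) = 147074.40 BTU/hr

147074.40 BTU/hr


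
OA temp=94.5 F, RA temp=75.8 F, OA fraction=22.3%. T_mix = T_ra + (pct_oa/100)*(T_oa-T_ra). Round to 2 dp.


T_mix = 75.8 + (22.3/100)*(94.5-75.8) = 79.97 F

79.97 F


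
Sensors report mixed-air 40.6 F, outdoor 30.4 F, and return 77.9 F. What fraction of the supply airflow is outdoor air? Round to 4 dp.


frac = (40.6 - 77.9) / (30.4 - 77.9) = 0.7853

0.7853


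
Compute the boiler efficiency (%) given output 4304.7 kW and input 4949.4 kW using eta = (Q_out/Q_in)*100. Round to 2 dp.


eta = (4304.7/4949.4)*100 = 86.97 %

86.97 %


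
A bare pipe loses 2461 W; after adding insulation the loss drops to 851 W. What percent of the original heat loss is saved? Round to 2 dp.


Savings = ((2461-851)/2461)*100 = 65.42 %

65.42 %


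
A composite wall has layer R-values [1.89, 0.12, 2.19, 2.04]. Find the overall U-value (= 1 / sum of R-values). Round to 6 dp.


R_total = 1.89 + 0.12 + 2.19 + 2.04 = 6.24
U = 1/6.24 = 0.160256

0.160256


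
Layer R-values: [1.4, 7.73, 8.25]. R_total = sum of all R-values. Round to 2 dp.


R_total = 1.4 + 7.73 + 8.25 = 17.38

17.38


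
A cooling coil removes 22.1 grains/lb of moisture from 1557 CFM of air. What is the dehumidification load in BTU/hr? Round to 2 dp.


Q = 0.68 * 1557 * 22.1 = 23398.60 BTU/hr

23398.60 BTU/hr


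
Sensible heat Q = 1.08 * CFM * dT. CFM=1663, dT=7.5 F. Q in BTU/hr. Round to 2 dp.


Q = 1.08 * 1663 * 7.5 = 13470.30 BTU/hr

13470.30 BTU/hr


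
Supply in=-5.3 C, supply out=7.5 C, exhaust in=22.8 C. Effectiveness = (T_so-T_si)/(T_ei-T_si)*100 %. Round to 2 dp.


eff = (7.5-(-5.3))/(22.8-(-5.3))*100 = 45.55 %

45.55 %


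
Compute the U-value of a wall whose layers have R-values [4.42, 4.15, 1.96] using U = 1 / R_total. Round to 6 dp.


R_total = 4.42 + 4.15 + 1.96 = 10.53
U = 1/10.53 = 0.094967

0.094967


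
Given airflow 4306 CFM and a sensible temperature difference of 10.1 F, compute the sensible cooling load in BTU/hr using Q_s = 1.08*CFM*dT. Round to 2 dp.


Q = 1.08 * 4306 * 10.1 = 46969.85 BTU/hr

46969.85 BTU/hr


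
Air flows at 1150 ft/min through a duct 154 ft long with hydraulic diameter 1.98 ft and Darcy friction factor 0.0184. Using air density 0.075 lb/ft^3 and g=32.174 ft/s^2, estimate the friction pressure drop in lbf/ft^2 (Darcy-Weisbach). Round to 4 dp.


v_fps = 1150/60 = 19.1667 ft/s
dp = 0.0184*(154/1.98)*0.075*19.1667^2/(2*32.174) = 0.6128 lbf/ft^2

0.6128 lbf/ft^2


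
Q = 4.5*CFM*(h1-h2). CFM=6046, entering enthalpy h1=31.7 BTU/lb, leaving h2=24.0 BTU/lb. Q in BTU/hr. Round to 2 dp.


Q = 4.5 * 6046 * (31.7 - 24.0) = 209493.90 BTU/hr

209493.90 BTU/hr


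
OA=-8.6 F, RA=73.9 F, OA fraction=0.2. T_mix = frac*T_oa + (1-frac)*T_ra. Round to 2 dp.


T_mix = 0.2*(-8.6) + 0.8*73.9 = 57.40 F

57.40 F


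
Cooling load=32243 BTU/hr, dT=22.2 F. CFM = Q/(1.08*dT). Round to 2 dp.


CFM = 32243 / (1.08 * 22.2) = 1344.80

1344.80 CFM


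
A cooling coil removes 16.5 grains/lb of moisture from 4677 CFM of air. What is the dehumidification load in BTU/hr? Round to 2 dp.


Q = 0.68 * 4677 * 16.5 = 52475.94 BTU/hr

52475.94 BTU/hr


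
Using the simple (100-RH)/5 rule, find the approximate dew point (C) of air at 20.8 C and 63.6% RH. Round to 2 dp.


Td = 20.8 - (100-63.6)/5 = 13.52 C

13.52 C


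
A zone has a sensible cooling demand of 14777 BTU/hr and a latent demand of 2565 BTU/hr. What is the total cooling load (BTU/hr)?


Qt = 14777 + 2565 = 17342 BTU/hr

17342 BTU/hr


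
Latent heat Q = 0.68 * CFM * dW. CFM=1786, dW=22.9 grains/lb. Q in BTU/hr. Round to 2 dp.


Q = 0.68 * 1786 * 22.9 = 27811.59 BTU/hr

27811.59 BTU/hr


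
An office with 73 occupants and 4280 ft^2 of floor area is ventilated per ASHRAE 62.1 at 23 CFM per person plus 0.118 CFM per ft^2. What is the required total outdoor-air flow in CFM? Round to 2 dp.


Total = 73*23 + 4280*0.118 = 2184.04 CFM

2184.04 CFM


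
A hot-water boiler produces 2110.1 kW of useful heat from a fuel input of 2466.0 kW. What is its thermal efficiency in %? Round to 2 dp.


eta = (2110.1/2466.0)*100 = 85.57 %

85.57 %


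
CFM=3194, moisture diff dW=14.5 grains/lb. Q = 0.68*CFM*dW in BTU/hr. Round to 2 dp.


Q = 0.68 * 3194 * 14.5 = 31492.84 BTU/hr

31492.84 BTU/hr


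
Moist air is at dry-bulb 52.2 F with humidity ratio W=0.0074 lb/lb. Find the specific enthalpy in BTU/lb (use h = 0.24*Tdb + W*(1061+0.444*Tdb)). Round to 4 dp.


h = 0.24*52.2 + 0.0074*(1061+0.444*52.2) = 20.5509 BTU/lb

20.5509 BTU/lb


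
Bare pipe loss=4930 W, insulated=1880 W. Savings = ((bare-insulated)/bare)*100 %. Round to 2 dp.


Savings = ((4930-1880)/4930)*100 = 61.87 %

61.87 %


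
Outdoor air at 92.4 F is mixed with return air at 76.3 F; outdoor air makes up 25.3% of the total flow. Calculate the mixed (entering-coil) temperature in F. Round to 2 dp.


T_mix = 76.3 + (25.3/100)*(92.4-76.3) = 80.37 F

80.37 F


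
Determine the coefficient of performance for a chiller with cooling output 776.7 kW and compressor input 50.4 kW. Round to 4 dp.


COP = 776.7 / 50.4 = 15.4107

15.4107


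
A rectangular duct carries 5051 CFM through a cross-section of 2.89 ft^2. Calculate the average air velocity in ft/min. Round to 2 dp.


V = 5051 / 2.89 = 1747.75 ft/min

1747.75 ft/min


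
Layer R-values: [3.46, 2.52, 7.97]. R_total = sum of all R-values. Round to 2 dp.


R_total = 3.46 + 2.52 + 7.97 = 13.95

13.95


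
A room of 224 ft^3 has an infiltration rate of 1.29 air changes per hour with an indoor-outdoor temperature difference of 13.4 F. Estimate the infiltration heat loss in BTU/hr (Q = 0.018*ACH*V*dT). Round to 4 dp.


Q = 0.018 * 1.29 * 224 * 13.4 = 69.6972 BTU/hr

69.6972 BTU/hr


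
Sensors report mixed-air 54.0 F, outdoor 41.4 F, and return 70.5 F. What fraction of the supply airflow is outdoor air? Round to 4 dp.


frac = (54.0 - 70.5) / (41.4 - 70.5) = 0.5670

0.5670


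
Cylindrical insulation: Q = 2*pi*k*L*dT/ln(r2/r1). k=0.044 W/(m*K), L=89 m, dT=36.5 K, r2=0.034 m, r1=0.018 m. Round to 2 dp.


Q = 2*pi*0.044*89*36.5/ln(0.034/0.018) = 1412.10 W

1412.10 W


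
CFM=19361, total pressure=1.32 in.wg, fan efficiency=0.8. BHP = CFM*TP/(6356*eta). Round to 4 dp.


BHP = 19361 * 1.32 / (6356 * 0.8) = 5.0261 hp

5.0261 hp


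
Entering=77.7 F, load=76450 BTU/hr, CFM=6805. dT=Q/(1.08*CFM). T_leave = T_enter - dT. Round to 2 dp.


dT = 76450/(1.08*6805) = 10.4022
T_leave = 77.7 - 10.4022 = 67.30 F

67.30 F


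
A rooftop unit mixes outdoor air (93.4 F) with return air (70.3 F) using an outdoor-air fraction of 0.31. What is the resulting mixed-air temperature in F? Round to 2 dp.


T_mix = 0.31*93.4 + 0.69*70.3 = 77.46 F

77.46 F


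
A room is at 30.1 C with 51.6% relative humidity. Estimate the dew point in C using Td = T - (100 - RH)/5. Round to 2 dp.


Td = 30.1 - (100-51.6)/5 = 20.42 C

20.42 C


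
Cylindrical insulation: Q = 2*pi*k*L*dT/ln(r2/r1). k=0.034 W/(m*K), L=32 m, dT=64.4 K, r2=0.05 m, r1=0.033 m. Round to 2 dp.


Q = 2*pi*0.034*32*64.4/ln(0.05/0.033) = 1059.52 W

1059.52 W


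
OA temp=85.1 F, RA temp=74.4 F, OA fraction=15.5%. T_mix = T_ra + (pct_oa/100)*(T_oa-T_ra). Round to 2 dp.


T_mix = 74.4 + (15.5/100)*(85.1-74.4) = 76.06 F

76.06 F


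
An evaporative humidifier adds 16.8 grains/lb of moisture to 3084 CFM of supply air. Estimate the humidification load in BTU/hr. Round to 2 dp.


Q = 0.68 * 3084 * 16.8 = 35231.62 BTU/hr

35231.62 BTU/hr


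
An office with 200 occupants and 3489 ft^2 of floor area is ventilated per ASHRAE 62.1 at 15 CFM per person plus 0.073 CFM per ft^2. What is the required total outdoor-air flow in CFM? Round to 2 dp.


Total = 200*15 + 3489*0.073 = 3254.70 CFM

3254.70 CFM


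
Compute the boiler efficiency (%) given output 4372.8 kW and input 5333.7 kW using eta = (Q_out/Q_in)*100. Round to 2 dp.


eta = (4372.8/5333.7)*100 = 81.98 %

81.98 %


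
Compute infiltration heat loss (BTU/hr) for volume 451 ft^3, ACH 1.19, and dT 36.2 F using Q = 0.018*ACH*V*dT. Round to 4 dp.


Q = 0.018 * 1.19 * 451 * 36.2 = 349.7072 BTU/hr

349.7072 BTU/hr


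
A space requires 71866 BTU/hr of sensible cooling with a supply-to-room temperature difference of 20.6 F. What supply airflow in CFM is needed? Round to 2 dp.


CFM = 71866 / (1.08 * 20.6) = 3230.22

3230.22 CFM


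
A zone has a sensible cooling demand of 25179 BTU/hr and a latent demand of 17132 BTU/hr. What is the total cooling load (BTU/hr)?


Qt = 25179 + 17132 = 42311 BTU/hr

42311 BTU/hr


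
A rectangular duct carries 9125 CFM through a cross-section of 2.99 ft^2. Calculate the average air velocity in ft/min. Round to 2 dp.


V = 9125 / 2.99 = 3051.84 ft/min

3051.84 ft/min


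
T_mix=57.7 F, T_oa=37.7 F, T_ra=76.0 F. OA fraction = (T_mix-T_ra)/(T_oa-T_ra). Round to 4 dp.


frac = (57.7 - 76.0) / (37.7 - 76.0) = 0.4778

0.4778


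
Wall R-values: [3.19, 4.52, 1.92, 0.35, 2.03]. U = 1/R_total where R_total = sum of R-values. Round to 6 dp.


R_total = 3.19 + 4.52 + 1.92 + 0.35 + 2.03 = 12.01
U = 1/12.01 = 0.083264

0.083264


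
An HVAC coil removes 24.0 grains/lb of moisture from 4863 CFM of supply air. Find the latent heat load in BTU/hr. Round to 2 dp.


Q = 0.68 * 4863 * 24.0 = 79364.16 BTU/hr

79364.16 BTU/hr


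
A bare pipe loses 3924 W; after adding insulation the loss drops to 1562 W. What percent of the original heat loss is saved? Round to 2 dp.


Savings = ((3924-1562)/3924)*100 = 60.19 %

60.19 %


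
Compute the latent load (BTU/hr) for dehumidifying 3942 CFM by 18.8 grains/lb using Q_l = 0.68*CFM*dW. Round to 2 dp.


Q = 0.68 * 3942 * 18.8 = 50394.53 BTU/hr

50394.53 BTU/hr


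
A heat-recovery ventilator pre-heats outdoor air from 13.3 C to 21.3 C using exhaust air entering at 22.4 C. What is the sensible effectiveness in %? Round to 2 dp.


eff = (21.3-13.3)/(22.4-13.3)*100 = 87.91 %

87.91 %


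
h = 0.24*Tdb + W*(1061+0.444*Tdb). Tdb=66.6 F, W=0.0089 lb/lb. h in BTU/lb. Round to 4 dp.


h = 0.24*66.6 + 0.0089*(1061+0.444*66.6) = 25.6901 BTU/lb

25.6901 BTU/lb


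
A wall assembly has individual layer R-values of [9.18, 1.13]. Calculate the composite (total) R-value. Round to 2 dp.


R_total = 9.18 + 1.13 = 10.31

10.31


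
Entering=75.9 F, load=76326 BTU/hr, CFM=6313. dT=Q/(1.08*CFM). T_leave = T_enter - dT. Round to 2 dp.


dT = 76326/(1.08*6313) = 11.1947
T_leave = 75.9 - 11.1947 = 64.71 F

64.71 F


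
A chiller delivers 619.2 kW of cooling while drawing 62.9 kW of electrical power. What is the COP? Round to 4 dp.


COP = 619.2 / 62.9 = 9.8442

9.8442


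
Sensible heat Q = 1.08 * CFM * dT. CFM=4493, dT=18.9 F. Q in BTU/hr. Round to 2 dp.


Q = 1.08 * 4493 * 18.9 = 91711.12 BTU/hr

91711.12 BTU/hr


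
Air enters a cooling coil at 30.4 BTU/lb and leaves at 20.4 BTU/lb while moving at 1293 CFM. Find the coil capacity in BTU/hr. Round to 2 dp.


Q = 4.5 * 1293 * (30.4 - 20.4) = 58185.00 BTU/hr

58185.00 BTU/hr


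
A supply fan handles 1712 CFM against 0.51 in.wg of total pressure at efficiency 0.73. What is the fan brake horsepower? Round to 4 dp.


BHP = 1712 * 0.51 / (6356 * 0.73) = 0.1882 hp

0.1882 hp


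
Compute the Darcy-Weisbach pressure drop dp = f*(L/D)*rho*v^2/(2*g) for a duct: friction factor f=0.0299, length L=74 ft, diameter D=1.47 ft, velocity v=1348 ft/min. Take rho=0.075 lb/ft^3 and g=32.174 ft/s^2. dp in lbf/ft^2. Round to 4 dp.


v_fps = 1348/60 = 22.4667 ft/s
dp = 0.0299*(74/1.47)*0.075*22.4667^2/(2*32.174) = 0.8855 lbf/ft^2

0.8855 lbf/ft^2


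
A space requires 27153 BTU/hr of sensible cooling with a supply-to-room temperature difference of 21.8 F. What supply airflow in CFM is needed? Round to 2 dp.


CFM = 27153 / (1.08 * 21.8) = 1153.29

1153.29 CFM


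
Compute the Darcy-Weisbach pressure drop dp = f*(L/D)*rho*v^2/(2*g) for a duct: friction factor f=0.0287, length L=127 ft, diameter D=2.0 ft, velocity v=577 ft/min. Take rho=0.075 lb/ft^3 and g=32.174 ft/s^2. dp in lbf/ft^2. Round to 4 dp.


v_fps = 577/60 = 9.6167 ft/s
dp = 0.0287*(127/2.0)*0.075*9.6167^2/(2*32.174) = 0.1964 lbf/ft^2

0.1964 lbf/ft^2


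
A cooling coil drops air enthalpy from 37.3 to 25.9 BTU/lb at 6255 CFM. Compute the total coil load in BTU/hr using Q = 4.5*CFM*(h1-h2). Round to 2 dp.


Q = 4.5 * 6255 * (37.3 - 25.9) = 320881.50 BTU/hr

320881.50 BTU/hr


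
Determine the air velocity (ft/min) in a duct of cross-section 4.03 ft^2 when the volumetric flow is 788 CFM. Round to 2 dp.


V = 788 / 4.03 = 195.53 ft/min

195.53 ft/min


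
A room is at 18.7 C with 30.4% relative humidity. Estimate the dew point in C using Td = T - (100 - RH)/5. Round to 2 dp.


Td = 18.7 - (100-30.4)/5 = 4.78 C

4.78 C


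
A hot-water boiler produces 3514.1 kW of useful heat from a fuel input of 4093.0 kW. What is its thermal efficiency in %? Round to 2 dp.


eta = (3514.1/4093.0)*100 = 85.86 %

85.86 %


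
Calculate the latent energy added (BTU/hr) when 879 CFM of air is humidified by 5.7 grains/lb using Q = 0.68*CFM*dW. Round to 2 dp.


Q = 0.68 * 879 * 5.7 = 3407.00 BTU/hr

3407.00 BTU/hr


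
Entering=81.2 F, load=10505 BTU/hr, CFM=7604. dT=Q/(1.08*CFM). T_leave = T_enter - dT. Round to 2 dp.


dT = 10505/(1.08*7604) = 1.2792
T_leave = 81.2 - 1.2792 = 79.92 F

79.92 F


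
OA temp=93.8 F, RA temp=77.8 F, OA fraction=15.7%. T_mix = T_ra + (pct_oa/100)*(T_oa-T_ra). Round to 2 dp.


T_mix = 77.8 + (15.7/100)*(93.8-77.8) = 80.31 F

80.31 F


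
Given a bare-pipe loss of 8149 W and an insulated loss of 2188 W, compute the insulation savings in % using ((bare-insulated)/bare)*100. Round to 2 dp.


Savings = ((8149-2188)/8149)*100 = 73.15 %

73.15 %


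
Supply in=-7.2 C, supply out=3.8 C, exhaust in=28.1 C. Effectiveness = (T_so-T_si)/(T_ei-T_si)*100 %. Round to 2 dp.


eff = (3.8-(-7.2))/(28.1-(-7.2))*100 = 31.16 %

31.16 %


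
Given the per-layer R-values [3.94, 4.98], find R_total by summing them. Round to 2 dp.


R_total = 3.94 + 4.98 = 8.92

8.92


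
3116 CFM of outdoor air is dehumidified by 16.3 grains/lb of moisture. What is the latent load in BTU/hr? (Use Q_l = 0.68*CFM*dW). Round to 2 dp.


Q = 0.68 * 3116 * 16.3 = 34537.74 BTU/hr

34537.74 BTU/hr


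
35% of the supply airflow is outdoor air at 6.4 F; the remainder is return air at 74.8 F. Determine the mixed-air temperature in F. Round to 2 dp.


T_mix = 0.35*6.4 + 0.65*74.8 = 50.86 F

50.86 F


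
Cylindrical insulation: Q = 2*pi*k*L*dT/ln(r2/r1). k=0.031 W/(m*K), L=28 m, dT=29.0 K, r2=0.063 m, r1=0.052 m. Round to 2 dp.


Q = 2*pi*0.031*28*29.0/ln(0.063/0.052) = 824.22 W

824.22 W


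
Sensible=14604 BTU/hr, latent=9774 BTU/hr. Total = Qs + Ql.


Qt = 14604 + 9774 = 24378 BTU/hr

24378 BTU/hr


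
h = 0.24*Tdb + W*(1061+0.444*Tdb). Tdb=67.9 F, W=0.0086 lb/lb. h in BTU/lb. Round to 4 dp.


h = 0.24*67.9 + 0.0086*(1061+0.444*67.9) = 25.6799 BTU/lb

25.6799 BTU/lb


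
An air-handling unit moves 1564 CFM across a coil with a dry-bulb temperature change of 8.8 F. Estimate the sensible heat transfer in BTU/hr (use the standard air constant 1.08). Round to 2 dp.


Q = 1.08 * 1564 * 8.8 = 14864.26 BTU/hr

14864.26 BTU/hr


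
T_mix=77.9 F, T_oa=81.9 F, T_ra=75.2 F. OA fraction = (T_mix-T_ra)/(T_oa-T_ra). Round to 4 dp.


frac = (77.9 - 75.2) / (81.9 - 75.2) = 0.4030

0.4030


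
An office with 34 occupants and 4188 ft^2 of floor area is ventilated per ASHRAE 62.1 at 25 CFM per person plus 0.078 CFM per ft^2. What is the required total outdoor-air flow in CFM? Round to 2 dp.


Total = 34*25 + 4188*0.078 = 1176.66 CFM

1176.66 CFM
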